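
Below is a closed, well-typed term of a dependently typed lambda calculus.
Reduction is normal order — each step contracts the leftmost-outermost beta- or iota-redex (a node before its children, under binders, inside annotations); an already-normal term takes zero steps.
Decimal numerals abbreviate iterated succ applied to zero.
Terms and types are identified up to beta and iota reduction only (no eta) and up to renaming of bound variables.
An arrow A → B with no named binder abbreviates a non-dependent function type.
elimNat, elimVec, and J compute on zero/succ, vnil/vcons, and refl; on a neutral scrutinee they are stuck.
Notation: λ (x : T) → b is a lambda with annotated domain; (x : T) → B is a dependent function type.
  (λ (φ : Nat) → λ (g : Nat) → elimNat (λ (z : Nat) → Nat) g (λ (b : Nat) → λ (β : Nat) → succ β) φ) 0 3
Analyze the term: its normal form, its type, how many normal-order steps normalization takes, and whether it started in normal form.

reduced normal form:
  3
inferred type:
  Nat
steps to reach normal form (normal order): 3
term was already normal: no
first contracted redex: a beta-redex


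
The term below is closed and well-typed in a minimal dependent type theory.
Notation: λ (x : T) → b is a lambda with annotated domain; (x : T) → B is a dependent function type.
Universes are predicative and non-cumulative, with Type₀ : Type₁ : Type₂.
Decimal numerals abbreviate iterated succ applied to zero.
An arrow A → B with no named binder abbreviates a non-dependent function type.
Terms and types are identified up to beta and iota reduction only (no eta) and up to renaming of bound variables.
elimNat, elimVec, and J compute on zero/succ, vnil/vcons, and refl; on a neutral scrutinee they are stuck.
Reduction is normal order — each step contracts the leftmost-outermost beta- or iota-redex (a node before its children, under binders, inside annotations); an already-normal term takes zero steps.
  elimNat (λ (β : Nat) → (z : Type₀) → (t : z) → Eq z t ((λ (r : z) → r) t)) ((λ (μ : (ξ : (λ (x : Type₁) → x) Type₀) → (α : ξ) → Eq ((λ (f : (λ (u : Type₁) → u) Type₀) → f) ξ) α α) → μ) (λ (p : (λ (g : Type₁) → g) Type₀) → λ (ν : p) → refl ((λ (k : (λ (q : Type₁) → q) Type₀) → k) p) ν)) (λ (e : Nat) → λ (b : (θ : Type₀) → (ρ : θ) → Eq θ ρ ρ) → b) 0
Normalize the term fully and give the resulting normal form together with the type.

resulting normal form:
  λ (β : Type₀) → λ (z : β) → refl β z
type:
  (β : Type₀) → (z : β) → Eq β z z


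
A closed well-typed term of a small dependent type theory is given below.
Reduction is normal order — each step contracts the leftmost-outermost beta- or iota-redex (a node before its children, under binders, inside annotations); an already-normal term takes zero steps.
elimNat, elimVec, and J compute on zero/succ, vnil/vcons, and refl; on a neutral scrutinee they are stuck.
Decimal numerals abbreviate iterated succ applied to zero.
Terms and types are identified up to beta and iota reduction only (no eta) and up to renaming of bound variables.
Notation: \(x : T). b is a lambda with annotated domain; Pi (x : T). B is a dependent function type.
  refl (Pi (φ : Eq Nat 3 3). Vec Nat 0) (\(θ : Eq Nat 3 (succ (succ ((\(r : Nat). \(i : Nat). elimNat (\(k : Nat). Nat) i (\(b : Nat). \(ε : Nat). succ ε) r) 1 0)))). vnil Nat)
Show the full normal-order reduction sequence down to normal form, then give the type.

normal-order reduction sequence:
  refl (Pi (φ : Eq Nat 3 3). Vec Nat 0) (\(θ : Eq Nat 3 (succ (succ ((\(r : Nat). \(i : Nat). elimNat (\(k : Nat). Nat) i (\(b : Nat). \(ε : Nat). succ ε) r) 1 0)))). vnil Nat)
  ~> refl (Pi (φ : Eq Nat 3 3). Vec Nat 0) (\(θ : Eq Nat 3 (succ (succ ((\(r : Nat). elimNat (\(i : Nat). Nat) r (\(k : Nat). \(b : Nat). succ b) 1) 0)))). vnil Nat)
  ~> refl (Pi (φ : Eq Nat 3 3). Vec Nat 0) (\(θ : Eq Nat 3 (succ (succ (elimNat (\(r : Nat). Nat) 0 (\(i : Nat). \(k : Nat). succ k) 1)))). vnil Nat)
  ~> refl (Pi (φ : Eq Nat 3 3). Vec Nat 0) (\(θ : Eq Nat 3 (succ (succ ((\(r : Nat). \(i : Nat). succ i) 0 (elimNat (\(k : Nat). Nat) 0 (\(b : Nat). \(ε : Nat). succ ε) 0))))). vnil Nat)
  ~> refl (Pi (φ : Eq Nat 3 3). Vec Nat 0) (\(θ : Eq Nat 3 (succ (succ ((\(r : Nat). succ r) (elimNat (\(i : Nat). Nat) 0 (\(k : Nat). \(b : Nat). succ b) 0))))). vnil Nat)
  ~> refl (Pi (φ : Eq Nat 3 3). Vec Nat 0) (\(θ : Eq Nat 3 (succ (succ (succ (elimNat (\(r : Nat). Nat) 0 (\(i : Nat). \(k : Nat). succ k) 0))))). vnil Nat)
  ~> refl (Pi (φ : Eq Nat 3 3). Vec Nat 0) (\(θ : Eq Nat 3 3). vnil Nat)
type:
  Eq (Pi (φ : Eq Nat 3 3). Vec Nat 0) (\(θ : Eq Nat 3 3). vnil Nat) (\(r : Eq Nat 3 3). vnil Nat)


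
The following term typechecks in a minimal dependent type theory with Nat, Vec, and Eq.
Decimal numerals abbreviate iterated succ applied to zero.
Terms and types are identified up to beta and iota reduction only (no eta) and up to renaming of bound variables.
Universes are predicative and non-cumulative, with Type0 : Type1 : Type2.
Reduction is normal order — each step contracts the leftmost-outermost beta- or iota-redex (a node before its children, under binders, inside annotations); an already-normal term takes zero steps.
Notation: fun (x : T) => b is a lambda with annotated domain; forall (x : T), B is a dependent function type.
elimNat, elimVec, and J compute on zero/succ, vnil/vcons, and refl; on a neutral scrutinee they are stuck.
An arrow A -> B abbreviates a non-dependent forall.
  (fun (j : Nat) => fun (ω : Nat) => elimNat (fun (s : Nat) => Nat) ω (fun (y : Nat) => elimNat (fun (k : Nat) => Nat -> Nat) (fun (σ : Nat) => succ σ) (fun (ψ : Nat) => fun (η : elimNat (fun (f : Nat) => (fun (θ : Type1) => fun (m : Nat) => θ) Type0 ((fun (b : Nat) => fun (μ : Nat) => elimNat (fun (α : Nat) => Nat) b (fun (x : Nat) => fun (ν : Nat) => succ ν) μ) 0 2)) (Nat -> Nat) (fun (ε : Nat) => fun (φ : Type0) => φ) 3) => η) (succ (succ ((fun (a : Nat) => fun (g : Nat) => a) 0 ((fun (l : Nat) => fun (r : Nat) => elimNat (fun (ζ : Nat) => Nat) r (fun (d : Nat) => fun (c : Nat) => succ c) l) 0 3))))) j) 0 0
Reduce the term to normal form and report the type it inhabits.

resulting normal form:
  0
the term's type:
  Nat
observation: reduction starts at a beta-redex, and 3 normal-order steps reach the normal form.


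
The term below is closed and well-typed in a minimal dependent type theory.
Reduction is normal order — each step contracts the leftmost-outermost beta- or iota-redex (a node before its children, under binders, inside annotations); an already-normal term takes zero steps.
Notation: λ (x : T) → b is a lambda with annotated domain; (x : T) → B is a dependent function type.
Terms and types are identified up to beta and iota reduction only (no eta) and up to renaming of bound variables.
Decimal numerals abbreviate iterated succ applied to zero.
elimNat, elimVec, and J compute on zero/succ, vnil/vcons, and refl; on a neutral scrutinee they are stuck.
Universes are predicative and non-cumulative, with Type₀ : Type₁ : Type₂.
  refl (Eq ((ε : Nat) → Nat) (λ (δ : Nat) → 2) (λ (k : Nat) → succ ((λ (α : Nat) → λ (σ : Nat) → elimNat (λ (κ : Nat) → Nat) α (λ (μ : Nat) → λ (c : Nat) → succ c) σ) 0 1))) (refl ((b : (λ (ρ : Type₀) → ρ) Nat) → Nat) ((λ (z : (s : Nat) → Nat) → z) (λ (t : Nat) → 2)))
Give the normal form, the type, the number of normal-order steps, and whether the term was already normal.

resulting normal form:
  refl (Eq ((ε : Nat) → Nat) (λ (δ : Nat) → 2) (λ (k : Nat) → 2)) (refl ((α : Nat) → Nat) (λ (σ : Nat) → 2))
inferred type:
  Eq (Eq ((ε : Nat) → Nat) (λ (δ : Nat) → 2) (λ (k : Nat) → 2)) (refl ((α : Nat) → Nat) (λ (σ : Nat) → 2)) (refl ((κ : Nat) → Nat) (λ (μ : Nat) → 2))
reduction steps (normal order): 8
already normal: no
first contracted redex: a beta-redex


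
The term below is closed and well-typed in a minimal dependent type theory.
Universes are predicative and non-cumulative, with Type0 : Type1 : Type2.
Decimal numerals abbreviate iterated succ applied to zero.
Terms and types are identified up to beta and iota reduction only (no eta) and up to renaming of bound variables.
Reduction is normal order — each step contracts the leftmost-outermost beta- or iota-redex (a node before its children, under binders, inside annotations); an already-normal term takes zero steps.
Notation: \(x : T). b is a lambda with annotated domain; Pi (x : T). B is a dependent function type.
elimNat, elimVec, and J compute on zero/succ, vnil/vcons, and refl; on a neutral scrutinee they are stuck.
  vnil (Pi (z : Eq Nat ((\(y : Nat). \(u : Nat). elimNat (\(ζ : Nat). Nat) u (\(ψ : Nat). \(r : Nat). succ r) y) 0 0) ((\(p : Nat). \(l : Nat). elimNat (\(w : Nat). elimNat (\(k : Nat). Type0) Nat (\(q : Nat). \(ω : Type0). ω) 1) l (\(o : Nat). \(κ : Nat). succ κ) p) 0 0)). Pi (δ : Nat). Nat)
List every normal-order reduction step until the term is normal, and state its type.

reduction (normal order):
  vnil (Pi (z : Eq Nat ((\(y : Nat). \(u : Nat). elimNat (\(ζ : Nat). Nat) u (\(ψ : Nat). \(r : Nat). succ r) y) 0 0) ((\(p : Nat). \(l : Nat). elimNat (\(w : Nat). elimNat (\(k : Nat). Type0) Nat (\(q : Nat). \(ω : Type0). ω) 1) l (\(o : Nat). \(κ : Nat). succ κ) p) 0 0)). Pi (δ : Nat). Nat)
  ~> vnil (Pi (z : Eq Nat ((\(y : Nat). elimNat (\(u : Nat). Nat) y (\(ζ : Nat). \(ψ : Nat). succ ψ) 0) 0) ((\(r : Nat). \(p : Nat). elimNat (\(l : Nat). elimNat (\(w : Nat). Type0) Nat (\(k : Nat). \(q : Type0). q) 1) p (\(ω : Nat). \(o : Nat). succ o) r) 0 0)). Pi (κ : Nat). Nat)
  ~> vnil (Pi (z : Eq Nat (elimNat (\(y : Nat). Nat) 0 (\(u : Nat). \(ζ : Nat). succ ζ) 0) ((\(ψ : Nat). \(r : Nat). elimNat (\(p : Nat). elimNat (\(l : Nat). Type0) Nat (\(w : Nat). \(k : Type0). k) 1) r (\(q : Nat). \(ω : Nat). succ ω) ψ) 0 0)). Pi (o : Nat). Nat)
  ~> vnil (Pi (z : Eq Nat 0 ((\(y : Nat). \(u : Nat). elimNat (\(ζ : Nat). elimNat (\(ψ : Nat). Type0) Nat (\(r : Nat). \(p : Type0). p) 1) u (\(l : Nat). \(w : Nat). succ w) y) 0 0)). Pi (k : Nat). Nat)
  ~> vnil (Pi (z : Eq Nat 0 ((\(y : Nat). elimNat (\(u : Nat). elimNat (\(ζ : Nat). Type0) Nat (\(ψ : Nat). \(r : Type0). r) 1) y (\(p : Nat). \(l : Nat). succ l) 0) 0)). Pi (w : Nat). Nat)
  ~> vnil (Pi (z : Eq Nat 0 (elimNat (\(y : Nat). elimNat (\(u : Nat). Type0) Nat (\(ζ : Nat). \(ψ : Type0). ψ) 1) 0 (\(r : Nat). \(p : Nat). succ p) 0)). Pi (l : Nat). Nat)
  ~> vnil (Pi (z : Eq Nat 0 0). Pi (y : Nat). Nat)
inferred type:
  Vec (Pi (z : Eq Nat 0 0). Pi (y : Nat). Nat) 0


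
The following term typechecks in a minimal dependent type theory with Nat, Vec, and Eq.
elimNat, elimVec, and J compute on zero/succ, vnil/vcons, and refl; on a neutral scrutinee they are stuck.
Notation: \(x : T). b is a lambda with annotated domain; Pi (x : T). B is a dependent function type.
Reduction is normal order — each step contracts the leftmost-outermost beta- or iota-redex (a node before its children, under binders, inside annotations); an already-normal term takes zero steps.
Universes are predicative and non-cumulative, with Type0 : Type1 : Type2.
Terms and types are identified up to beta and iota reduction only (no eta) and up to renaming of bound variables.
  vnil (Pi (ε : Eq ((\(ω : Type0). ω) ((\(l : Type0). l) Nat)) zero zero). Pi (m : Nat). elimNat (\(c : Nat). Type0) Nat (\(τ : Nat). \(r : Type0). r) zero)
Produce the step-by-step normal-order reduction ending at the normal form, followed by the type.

normal-order reduction sequence:
  vnil (Pi (ε : Eq ((\(ω : Type0). ω) ((\(l : Type0). l) Nat)) zero zero). Pi (m : Nat). elimNat (\(c : Nat). Type0) Nat (\(τ : Nat). \(r : Type0). r) zero)
  ~> vnil (Pi (ε : Eq ((\(ω : Type0). ω) Nat) zero zero). Pi (l : Nat). elimNat (\(m : Nat). Type0) Nat (\(c : Nat). \(τ : Type0). τ) zero)
  ~> vnil (Pi (ε : Eq Nat zero zero). Pi (ω : Nat). elimNat (\(l : Nat). Type0) Nat (\(m : Nat). \(c : Type0). c) zero)
  ~> vnil (Pi (ε : Eq Nat zero zero). Pi (ω : Nat). Nat)
the term's type:
  Vec (Pi (ε : Eq Nat zero zero). Pi (ω : Nat). Nat) zero


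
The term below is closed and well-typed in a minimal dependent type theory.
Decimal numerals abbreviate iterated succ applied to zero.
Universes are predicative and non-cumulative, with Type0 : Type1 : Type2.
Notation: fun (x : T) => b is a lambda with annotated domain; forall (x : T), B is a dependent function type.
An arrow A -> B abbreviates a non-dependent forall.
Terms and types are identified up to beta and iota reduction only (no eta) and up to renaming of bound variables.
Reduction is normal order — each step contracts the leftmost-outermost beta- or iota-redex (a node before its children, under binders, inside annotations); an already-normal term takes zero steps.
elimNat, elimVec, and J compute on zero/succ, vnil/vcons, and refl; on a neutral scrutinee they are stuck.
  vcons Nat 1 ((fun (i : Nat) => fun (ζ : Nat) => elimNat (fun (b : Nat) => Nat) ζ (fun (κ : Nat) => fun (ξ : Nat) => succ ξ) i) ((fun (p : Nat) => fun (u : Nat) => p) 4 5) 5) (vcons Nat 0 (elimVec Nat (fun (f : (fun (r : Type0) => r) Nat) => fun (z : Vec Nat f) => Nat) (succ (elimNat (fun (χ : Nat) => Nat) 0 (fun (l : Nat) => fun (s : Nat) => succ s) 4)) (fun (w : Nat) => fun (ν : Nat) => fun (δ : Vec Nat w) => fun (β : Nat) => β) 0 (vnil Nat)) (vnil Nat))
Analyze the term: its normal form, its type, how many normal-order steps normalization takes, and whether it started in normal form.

reduced normal form:
  vcons Nat 1 9 (vcons Nat 0 5 (vnil Nat))
the term's type:
  Vec Nat 2
steps to reach normal form (normal order): 31
term was already normal: no
first redex: a beta-redex


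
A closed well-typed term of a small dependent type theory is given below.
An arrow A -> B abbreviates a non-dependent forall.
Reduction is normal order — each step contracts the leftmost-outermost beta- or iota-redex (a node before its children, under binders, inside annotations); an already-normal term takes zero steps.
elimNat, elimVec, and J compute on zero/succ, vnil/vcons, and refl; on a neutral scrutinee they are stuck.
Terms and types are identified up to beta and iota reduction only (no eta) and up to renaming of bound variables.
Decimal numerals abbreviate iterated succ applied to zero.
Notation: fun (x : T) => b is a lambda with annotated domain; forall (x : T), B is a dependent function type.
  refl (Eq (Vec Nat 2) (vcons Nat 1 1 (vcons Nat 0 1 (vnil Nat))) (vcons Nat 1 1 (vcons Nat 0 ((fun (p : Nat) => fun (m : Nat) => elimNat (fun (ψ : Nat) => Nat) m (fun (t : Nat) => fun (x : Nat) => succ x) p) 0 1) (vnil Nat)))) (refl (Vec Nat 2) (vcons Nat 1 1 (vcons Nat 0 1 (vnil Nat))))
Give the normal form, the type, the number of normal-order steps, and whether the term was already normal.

resulting normal form:
  refl (Eq (Vec Nat 2) (vcons Nat 1 1 (vcons Nat 0 1 (vnil Nat))) (vcons Nat 1 1 (vcons Nat 0 1 (vnil Nat)))) (refl (Vec Nat 2) (vcons Nat 1 1 (vcons Nat 0 1 (vnil Nat))))
type:
  Eq (Eq (Vec Nat 2) (vcons Nat 1 1 (vcons Nat 0 1 (vnil Nat))) (vcons Nat 1 1 (vcons Nat 0 1 (vnil Nat)))) (refl (Vec Nat 2) (vcons Nat 1 1 (vcons Nat 0 1 (vnil Nat)))) (refl (Vec Nat 2) (vcons Nat 1 1 (vcons Nat 0 1 (vnil Nat))))
reduction steps (normal order): 3
already normal: no
first redex: a beta-redex


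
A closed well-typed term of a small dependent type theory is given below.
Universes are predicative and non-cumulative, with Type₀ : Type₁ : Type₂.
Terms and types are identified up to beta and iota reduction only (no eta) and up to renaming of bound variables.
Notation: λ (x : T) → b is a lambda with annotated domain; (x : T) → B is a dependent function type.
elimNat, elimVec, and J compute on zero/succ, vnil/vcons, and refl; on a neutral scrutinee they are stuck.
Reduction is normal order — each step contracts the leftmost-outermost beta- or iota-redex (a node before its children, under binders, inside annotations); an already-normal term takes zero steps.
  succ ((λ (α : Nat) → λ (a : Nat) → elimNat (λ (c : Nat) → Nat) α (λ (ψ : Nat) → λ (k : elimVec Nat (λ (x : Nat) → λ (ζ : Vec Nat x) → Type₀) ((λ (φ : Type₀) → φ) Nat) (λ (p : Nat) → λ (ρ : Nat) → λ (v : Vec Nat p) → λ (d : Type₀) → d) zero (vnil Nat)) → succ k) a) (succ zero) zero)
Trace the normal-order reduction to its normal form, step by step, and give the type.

reduction (normal order):
  succ ((λ (α : Nat) → λ (a : Nat) → elimNat (λ (c : Nat) → Nat) α (λ (ψ : Nat) → λ (k : elimVec Nat (λ (x : Nat) → λ (ζ : Vec Nat x) → Type₀) ((λ (φ : Type₀) → φ) Nat) (λ (p : Nat) → λ (ρ : Nat) → λ (v : Vec Nat p) → λ (d : Type₀) → d) zero (vnil Nat)) → succ k) a) (succ zero) zero)
  ~> succ ((λ (α : Nat) → elimNat (λ (a : Nat) → Nat) (succ zero) (λ (c : Nat) → λ (ψ : elimVec Nat (λ (k : Nat) → λ (x : Vec Nat k) → Type₀) ((λ (ζ : Type₀) → ζ) Nat) (λ (φ : Nat) → λ (p : Nat) → λ (ρ : Vec Nat φ) → λ (v : Type₀) → v) zero (vnil Nat)) → succ ψ) α) zero)
  ~> succ (elimNat (λ (α : Nat) → Nat) (succ zero) (λ (a : Nat) → λ (c : elimVec Nat (λ (ψ : Nat) → λ (k : Vec Nat ψ) → Type₀) ((λ (x : Type₀) → x) Nat) (λ (ζ : Nat) → λ (φ : Nat) → λ (p : Vec Nat ζ) → λ (ρ : Type₀) → ρ) zero (vnil Nat)) → succ c) zero)
  ~> succ (succ zero)
inferred type:
  Nat


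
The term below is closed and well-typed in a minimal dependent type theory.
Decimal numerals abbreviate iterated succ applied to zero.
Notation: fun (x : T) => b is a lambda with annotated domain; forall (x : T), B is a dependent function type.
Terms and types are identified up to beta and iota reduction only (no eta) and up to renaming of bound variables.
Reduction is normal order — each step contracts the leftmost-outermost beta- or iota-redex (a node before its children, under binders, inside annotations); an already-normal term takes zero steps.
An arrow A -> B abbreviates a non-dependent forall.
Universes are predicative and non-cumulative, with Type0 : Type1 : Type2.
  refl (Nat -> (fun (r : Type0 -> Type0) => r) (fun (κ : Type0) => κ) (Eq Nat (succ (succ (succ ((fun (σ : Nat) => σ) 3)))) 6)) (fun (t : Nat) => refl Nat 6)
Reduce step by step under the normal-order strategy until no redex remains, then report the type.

reduction (normal order):
  refl (Nat -> (fun (r : Type0 -> Type0) => r) (fun (κ : Type0) => κ) (Eq Nat (succ (succ (succ ((fun (σ : Nat) => σ) 3)))) 6)) (fun (t : Nat) => refl Nat 6)
  ~> refl (Nat -> (fun (r : Type0) => r) (Eq Nat (succ (succ (succ ((fun (κ : Nat) => κ) 3)))) 6)) (fun (σ : Nat) => refl Nat 6)
  ~> refl (Nat -> Eq Nat (succ (succ (succ ((fun (r : Nat) => r) 3)))) 6) (fun (κ : Nat) => refl Nat 6)
  ~> refl (Nat -> Eq Nat 6 6) (fun (r : Nat) => refl Nat 6)
inferred type:
  Eq (Nat -> Eq Nat 6 6) (fun (r : Nat) => refl Nat 6) (fun (κ : Nat) => refl Nat 6)


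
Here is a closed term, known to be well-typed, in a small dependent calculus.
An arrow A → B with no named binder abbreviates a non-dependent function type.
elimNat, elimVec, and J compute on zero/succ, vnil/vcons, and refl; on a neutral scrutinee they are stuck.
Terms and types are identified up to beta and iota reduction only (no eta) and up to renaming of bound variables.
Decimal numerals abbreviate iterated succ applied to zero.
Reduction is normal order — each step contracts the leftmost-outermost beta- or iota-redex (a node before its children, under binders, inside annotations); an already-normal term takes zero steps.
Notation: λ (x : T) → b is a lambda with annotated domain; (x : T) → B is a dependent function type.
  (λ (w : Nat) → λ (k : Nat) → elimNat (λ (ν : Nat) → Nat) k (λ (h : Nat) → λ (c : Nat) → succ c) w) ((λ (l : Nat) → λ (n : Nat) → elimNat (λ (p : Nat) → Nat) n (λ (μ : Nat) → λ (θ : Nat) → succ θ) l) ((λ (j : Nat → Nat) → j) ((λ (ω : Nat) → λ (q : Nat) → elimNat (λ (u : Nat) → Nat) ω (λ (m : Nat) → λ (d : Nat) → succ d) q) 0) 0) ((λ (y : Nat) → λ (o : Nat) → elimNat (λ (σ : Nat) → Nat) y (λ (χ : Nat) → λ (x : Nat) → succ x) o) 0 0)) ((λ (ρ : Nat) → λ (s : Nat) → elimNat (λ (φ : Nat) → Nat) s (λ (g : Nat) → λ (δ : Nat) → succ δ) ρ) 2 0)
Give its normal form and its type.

normal form:
  2
inferred type:
  Nat
observation: the leftmost-outermost redex is a beta-redex, and normalization takes 22 steps.


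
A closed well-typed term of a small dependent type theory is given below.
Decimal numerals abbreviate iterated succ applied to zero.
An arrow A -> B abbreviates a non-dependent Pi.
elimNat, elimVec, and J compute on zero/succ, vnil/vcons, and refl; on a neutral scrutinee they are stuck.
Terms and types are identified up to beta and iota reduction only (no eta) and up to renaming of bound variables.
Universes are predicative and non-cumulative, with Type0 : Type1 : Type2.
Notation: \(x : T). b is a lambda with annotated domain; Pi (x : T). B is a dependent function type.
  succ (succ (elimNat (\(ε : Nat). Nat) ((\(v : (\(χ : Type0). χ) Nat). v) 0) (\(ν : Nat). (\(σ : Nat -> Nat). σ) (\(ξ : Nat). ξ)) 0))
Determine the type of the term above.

type:
  Nat


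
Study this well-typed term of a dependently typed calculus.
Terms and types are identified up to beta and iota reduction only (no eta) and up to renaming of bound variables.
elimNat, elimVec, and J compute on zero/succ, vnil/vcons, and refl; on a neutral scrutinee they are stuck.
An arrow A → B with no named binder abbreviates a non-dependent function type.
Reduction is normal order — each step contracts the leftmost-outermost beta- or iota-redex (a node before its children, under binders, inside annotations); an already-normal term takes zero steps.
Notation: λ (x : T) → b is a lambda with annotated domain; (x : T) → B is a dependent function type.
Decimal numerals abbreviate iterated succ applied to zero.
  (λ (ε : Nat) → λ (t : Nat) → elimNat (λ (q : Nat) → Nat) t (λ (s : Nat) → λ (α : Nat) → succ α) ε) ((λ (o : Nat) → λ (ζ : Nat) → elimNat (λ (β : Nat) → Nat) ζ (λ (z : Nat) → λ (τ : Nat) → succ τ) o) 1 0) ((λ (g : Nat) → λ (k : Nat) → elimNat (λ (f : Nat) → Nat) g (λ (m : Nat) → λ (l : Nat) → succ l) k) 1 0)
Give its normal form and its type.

reduced normal form:
  2
type:
  Nat
observation: 15 normal-order steps normalize the term, beginning with a beta-redex.


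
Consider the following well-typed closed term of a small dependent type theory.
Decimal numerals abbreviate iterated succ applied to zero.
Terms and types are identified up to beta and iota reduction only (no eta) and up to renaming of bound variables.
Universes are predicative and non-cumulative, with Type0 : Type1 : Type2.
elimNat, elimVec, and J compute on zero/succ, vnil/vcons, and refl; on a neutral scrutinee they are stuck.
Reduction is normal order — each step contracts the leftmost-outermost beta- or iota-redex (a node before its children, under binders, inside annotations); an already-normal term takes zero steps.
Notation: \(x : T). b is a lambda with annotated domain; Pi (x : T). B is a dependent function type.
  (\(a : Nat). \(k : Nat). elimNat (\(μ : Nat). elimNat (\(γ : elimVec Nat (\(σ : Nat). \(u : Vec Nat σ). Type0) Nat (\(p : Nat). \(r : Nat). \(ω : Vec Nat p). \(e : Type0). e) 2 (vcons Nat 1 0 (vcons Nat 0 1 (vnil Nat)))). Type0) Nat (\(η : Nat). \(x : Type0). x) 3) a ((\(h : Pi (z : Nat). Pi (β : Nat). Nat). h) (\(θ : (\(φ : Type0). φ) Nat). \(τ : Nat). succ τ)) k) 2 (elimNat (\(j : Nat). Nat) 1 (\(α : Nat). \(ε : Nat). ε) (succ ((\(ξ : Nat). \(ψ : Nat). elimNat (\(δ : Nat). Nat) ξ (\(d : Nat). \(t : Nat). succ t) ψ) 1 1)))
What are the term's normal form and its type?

resulting normal form:
  3
inferred type:
  Nat


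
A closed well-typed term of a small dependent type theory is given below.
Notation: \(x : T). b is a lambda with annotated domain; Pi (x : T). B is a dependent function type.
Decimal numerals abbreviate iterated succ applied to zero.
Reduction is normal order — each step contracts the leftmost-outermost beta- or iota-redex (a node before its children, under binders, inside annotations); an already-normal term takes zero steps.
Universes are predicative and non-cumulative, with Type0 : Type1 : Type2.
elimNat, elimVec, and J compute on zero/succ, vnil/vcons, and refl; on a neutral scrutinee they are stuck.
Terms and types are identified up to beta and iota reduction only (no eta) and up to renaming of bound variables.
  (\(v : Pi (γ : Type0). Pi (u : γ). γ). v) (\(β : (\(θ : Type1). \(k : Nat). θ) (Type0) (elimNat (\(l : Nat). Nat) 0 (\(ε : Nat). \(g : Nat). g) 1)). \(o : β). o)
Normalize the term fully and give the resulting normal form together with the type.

normal form:
  \(v : Type0). \(γ : v). γ
the term's type:
  Pi (v : Type0). Pi (γ : v). v
observation: reduction starts at a beta-redex, and 3 normal-order steps reach the normal form.


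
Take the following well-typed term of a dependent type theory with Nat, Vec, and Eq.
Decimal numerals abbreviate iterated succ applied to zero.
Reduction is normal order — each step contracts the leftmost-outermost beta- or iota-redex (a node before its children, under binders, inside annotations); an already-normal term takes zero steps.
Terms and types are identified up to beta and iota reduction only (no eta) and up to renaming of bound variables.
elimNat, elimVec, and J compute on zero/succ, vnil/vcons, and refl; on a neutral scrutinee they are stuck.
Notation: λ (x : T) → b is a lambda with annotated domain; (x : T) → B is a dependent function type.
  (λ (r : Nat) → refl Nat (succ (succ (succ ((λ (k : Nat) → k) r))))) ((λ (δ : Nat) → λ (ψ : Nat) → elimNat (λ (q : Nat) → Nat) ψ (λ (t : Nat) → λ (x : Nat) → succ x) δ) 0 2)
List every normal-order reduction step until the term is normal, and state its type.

normal-order reduction:
  (λ (r : Nat) → refl Nat (succ (succ (succ ((λ (k : Nat) → k) r))))) ((λ (δ : Nat) → λ (ψ : Nat) → elimNat (λ (q : Nat) → Nat) ψ (λ (t : Nat) → λ (x : Nat) → succ x) δ) 0 2)
  ~> refl Nat (succ (succ (succ ((λ (r : Nat) → r) ((λ (k : Nat) → λ (δ : Nat) → elimNat (λ (ψ : Nat) → Nat) δ (λ (q : Nat) → λ (t : Nat) → succ t) k) 0 2)))))
  ~> refl Nat (succ (succ (succ ((λ (r : Nat) → λ (k : Nat) → elimNat (λ (δ : Nat) → Nat) k (λ (ψ : Nat) → λ (q : Nat) → succ q) r) 0 2))))
  ~> refl Nat (succ (succ (succ ((λ (r : Nat) → elimNat (λ (k : Nat) → Nat) r (λ (δ : Nat) → λ (ψ : Nat) → succ ψ) 0) 2))))
  ~> refl Nat (succ (succ (succ (elimNat (λ (r : Nat) → Nat) 2 (λ (k : Nat) → λ (δ : Nat) → succ δ) 0))))
  ~> refl Nat 5
inferred type:
  Eq Nat 5 5


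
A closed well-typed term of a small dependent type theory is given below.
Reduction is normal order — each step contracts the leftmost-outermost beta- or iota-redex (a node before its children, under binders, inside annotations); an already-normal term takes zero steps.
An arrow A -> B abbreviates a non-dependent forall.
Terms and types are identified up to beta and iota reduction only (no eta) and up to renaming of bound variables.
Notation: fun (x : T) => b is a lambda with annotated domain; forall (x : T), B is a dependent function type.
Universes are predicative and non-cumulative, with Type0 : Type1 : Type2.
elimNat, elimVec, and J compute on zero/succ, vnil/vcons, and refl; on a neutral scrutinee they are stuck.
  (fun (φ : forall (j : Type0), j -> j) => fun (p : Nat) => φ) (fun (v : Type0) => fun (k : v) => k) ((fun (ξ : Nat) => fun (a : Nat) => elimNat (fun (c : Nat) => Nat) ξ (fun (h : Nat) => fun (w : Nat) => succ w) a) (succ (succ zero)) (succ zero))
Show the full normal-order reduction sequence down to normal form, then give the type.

normal-order reduction:
  (fun (φ : forall (j : Type0), j -> j) => fun (p : Nat) => φ) (fun (v : Type0) => fun (k : v) => k) ((fun (ξ : Nat) => fun (a : Nat) => elimNat (fun (c : Nat) => Nat) ξ (fun (h : Nat) => fun (w : Nat) => succ w) a) (succ (succ zero)) (succ zero))
  ~> (fun (φ : Nat) => fun (j : Type0) => fun (p : j) => p) ((fun (v : Nat) => fun (k : Nat) => elimNat (fun (ξ : Nat) => Nat) v (fun (a : Nat) => fun (c : Nat) => succ c) k) (succ (succ zero)) (succ zero))
  ~> fun (φ : Type0) => fun (j : φ) => j
the term's type:
  forall (φ : Type0), φ -> φ


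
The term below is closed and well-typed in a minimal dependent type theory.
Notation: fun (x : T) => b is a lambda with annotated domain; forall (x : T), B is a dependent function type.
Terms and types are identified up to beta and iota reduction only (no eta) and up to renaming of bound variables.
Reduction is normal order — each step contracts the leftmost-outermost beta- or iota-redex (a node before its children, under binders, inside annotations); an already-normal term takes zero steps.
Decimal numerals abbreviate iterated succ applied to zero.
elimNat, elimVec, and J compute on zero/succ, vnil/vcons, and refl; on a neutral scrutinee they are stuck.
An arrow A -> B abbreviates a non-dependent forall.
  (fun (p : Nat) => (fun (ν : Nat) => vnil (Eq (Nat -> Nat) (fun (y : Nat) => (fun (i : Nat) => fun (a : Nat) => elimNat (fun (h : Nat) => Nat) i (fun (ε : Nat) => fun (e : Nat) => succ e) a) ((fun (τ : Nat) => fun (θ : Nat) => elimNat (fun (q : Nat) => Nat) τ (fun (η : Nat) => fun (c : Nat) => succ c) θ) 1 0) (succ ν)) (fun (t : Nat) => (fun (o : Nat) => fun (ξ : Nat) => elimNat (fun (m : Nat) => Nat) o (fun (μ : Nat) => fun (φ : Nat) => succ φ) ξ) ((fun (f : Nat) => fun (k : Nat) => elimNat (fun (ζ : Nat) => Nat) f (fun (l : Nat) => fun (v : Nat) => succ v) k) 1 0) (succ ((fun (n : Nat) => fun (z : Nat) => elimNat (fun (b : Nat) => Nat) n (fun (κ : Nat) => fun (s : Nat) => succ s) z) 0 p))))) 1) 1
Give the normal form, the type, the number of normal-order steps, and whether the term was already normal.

resulting normal form:
  vnil (Eq (Nat -> Nat) (fun (p : Nat) => 3) (fun (ν : Nat) => 3))
type:
  Vec (Eq (Nat -> Nat) (fun (p : Nat) => 3) (fun (ν : Nat) => 3)) 0
steps to reach normal form (normal order): 32
term was already normal: no
first redex: a beta-redex


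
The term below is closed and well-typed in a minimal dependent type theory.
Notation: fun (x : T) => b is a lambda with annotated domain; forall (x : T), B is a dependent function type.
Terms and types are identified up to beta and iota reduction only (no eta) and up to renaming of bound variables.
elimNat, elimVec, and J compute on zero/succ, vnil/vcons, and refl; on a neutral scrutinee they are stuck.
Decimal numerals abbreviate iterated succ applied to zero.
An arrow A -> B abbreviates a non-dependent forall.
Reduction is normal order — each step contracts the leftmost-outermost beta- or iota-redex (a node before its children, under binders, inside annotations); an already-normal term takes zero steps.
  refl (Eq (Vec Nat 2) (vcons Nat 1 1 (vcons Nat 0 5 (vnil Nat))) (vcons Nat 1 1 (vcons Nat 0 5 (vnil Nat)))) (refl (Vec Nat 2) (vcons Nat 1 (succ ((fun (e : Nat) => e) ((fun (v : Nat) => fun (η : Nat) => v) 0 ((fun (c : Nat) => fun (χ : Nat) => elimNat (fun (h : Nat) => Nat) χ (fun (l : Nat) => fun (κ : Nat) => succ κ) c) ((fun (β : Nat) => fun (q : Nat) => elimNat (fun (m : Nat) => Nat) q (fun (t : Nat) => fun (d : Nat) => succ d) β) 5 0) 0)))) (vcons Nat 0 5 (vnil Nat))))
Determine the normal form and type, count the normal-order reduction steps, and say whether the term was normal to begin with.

reduced normal form:
  refl (Eq (Vec Nat 2) (vcons Nat 1 1 (vcons Nat 0 5 (vnil Nat))) (vcons Nat 1 1 (vcons Nat 0 5 (vnil Nat)))) (refl (Vec Nat 2) (vcons Nat 1 1 (vcons Nat 0 5 (vnil Nat))))
the term's type:
  Eq (Eq (Vec Nat 2) (vcons Nat 1 1 (vcons Nat 0 5 (vnil Nat))) (vcons Nat 1 1 (vcons Nat 0 5 (vnil Nat)))) (refl (Vec Nat 2) (vcons Nat 1 1 (vcons Nat 0 5 (vnil Nat)))) (refl (Vec Nat 2) (vcons Nat 1 1 (vcons Nat 0 5 (vnil Nat))))
reduction steps (normal order): 3
term was already normal: no
first redex: a beta-redex


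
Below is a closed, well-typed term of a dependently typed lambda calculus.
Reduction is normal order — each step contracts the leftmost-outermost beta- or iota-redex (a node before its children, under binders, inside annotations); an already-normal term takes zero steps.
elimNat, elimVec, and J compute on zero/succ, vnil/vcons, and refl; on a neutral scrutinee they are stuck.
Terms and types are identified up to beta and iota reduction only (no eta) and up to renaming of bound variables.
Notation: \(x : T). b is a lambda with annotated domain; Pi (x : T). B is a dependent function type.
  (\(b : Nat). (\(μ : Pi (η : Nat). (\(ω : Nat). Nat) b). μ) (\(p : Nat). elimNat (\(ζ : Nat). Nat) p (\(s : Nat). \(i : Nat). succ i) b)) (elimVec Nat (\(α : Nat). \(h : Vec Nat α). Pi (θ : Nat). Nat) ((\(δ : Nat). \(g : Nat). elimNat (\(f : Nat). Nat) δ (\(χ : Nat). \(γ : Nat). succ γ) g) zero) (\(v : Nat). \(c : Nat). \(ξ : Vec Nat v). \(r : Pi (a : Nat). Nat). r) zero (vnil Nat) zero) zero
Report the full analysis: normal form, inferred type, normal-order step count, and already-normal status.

resulting normal form:
  zero
the term's type:
  Nat
normal-order step count: 8
term was already normal: no
first contracted redex: a beta-redex


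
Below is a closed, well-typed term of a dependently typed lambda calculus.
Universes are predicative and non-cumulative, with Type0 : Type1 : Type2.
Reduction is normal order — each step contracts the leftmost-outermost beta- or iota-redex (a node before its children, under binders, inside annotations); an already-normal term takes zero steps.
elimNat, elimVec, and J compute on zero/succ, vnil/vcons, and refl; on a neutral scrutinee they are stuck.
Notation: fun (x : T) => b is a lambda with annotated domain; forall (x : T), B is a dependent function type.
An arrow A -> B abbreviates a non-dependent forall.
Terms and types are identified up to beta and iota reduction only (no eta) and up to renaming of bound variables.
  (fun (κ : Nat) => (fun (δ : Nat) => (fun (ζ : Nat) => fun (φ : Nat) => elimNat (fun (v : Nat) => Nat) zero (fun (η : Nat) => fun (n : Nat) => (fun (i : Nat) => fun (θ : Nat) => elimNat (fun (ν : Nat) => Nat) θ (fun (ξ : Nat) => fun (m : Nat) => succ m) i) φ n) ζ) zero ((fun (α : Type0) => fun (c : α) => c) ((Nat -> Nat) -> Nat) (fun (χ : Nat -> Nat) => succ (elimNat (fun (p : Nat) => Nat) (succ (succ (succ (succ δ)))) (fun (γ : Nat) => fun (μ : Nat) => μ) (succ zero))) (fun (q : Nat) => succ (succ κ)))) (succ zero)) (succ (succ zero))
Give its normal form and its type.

resulting normal form:
  zero
inferred type:
  Nat


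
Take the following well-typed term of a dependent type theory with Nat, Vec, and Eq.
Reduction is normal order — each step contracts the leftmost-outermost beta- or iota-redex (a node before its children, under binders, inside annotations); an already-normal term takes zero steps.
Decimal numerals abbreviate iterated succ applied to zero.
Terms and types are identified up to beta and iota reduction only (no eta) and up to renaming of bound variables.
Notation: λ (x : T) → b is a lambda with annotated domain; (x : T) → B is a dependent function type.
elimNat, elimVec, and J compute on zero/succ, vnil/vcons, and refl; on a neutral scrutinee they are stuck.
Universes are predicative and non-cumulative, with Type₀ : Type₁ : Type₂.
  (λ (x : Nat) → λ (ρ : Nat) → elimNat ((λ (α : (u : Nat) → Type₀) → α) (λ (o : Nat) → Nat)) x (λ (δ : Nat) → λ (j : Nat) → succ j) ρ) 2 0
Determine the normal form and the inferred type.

reduced normal form:
  2
the term's type:
  Nat


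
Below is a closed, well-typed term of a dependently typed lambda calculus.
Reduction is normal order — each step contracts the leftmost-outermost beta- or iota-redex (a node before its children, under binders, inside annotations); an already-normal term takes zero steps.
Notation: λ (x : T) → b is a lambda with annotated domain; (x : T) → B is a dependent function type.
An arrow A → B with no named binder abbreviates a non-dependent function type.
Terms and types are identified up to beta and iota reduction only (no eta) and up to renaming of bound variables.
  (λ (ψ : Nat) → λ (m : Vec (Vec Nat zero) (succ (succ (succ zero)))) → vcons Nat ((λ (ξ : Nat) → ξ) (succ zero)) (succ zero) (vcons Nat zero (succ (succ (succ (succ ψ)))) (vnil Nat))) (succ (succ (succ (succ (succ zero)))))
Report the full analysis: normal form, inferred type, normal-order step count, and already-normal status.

reduced normal form:
  λ (ψ : Vec (Vec Nat zero) (succ (succ (succ zero)))) → vcons Nat (succ zero) (succ zero) (vcons Nat zero (succ (succ (succ (succ (succ (succ (succ (succ (succ zero))))))))) (vnil Nat))
type:
  Vec (Vec Nat zero) (succ (succ (succ zero))) → Vec Nat (succ (succ zero))
steps to reach normal form (normal order): 2
already normal: no
first contracted redex: a beta-redex


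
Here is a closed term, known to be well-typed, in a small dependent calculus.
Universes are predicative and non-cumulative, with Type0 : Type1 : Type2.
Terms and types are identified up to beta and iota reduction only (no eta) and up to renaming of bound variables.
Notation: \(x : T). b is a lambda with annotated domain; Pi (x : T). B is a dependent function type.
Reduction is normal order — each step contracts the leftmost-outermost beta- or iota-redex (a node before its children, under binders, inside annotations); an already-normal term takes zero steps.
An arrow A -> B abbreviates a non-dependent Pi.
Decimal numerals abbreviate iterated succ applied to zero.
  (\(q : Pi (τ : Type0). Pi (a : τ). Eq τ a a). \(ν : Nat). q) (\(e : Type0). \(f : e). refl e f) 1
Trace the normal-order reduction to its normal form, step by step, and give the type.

normal-order reduction sequence:
  (\(q : Pi (τ : Type0). Pi (a : τ). Eq τ a a). \(ν : Nat). q) (\(e : Type0). \(f : e). refl e f) 1
  ~> (\(q : Nat). \(τ : Type0). \(a : τ). refl τ a) 1
  ~> \(q : Type0). \(τ : q). refl q τ
inferred type:
  Pi (q : Type0). Pi (τ : q). Eq q τ τ


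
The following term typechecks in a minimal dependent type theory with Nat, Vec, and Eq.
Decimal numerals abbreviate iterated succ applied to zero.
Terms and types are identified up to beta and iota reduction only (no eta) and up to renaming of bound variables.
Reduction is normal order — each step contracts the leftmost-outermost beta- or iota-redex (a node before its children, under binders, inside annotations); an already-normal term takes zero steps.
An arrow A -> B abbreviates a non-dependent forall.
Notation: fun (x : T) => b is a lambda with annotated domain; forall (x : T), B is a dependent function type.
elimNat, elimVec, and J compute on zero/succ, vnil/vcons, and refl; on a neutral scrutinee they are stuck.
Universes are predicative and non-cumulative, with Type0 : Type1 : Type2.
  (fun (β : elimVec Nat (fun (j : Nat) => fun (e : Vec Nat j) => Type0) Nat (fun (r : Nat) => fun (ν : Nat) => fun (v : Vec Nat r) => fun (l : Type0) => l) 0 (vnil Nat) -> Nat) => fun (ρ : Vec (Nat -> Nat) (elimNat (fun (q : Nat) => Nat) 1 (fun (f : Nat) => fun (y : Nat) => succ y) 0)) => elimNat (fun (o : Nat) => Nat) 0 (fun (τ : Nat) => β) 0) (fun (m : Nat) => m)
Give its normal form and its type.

normal form:
  fun (β : Vec (Nat -> Nat) 1) => 0
the term's type:
  Vec (Nat -> Nat) 1 -> Nat


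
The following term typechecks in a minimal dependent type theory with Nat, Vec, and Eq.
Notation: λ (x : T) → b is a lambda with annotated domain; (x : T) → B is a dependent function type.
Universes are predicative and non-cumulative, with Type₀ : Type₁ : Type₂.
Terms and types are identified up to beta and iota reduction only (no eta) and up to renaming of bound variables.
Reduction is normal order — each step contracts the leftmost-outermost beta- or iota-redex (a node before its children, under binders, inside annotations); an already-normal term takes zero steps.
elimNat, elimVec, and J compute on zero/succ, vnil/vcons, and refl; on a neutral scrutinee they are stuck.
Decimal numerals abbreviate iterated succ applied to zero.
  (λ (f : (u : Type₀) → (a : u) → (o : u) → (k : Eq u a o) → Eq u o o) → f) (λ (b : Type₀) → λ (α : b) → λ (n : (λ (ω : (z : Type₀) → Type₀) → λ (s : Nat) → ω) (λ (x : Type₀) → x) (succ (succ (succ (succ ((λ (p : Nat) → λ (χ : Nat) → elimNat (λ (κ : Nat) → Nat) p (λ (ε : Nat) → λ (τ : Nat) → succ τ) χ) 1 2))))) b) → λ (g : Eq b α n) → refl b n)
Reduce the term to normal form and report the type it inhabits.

resulting normal form:
  λ (f : Type₀) → λ (u : f) → λ (a : f) → λ (o : Eq f u a) → refl f a
the term's type:
  (f : Type₀) → (u : f) → (a : f) → (o : Eq f u a) → Eq f a a
observation: contracting a beta-redex first, the term normalizes in 4 steps.
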